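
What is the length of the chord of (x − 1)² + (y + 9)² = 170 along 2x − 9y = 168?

2√85

Centre (1, −9), r² = 170. Perpendicular distance d from centre to line = |−85| / √85 = 85/√85.
Half the chord is √(r² − d²) = √(85), so the full chord is 2√85.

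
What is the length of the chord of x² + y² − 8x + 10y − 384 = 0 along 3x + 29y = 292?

From the line, y = (292 − 3x)/29. Substituting:
850x² − 9350x − 153000 = 0  ⟹  x² − 11x − 180 = 0
x = 20 or x = −9, giving (20, 8) and (−9, 11).
Chord length = distance between (20, 8) and (−9, 11) = √850 = 5√34.

5√34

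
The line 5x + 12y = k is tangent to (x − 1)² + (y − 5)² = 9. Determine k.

For a tangent, require d(centre, line) = r = 3.
|5·1 + 12·5 − k| / √169 = 3
|k − (65)| = 3·13, so k = 104 or k = 26.

k = 26 or k = 104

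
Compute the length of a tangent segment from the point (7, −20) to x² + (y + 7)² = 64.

√154

The centre is (0, −7) and r = 8. The square of the distance from P to the centre is 49 + 169 = 218.
By the tangent–radius right angle, tangent length = √(|PO|² − r²) = √154.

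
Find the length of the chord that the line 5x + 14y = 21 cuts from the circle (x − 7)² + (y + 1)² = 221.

2√221

Centre (7, −1), r² = 221. Perpendicular distance d from centre to line = |0| / √221 = 0/√221.
Chord = 2√(r² − d²) = 2·√(221) = 2√221.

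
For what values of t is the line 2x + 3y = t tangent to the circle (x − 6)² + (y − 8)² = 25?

The line touches the circle iff its distance from (6, 8) is 5:
|2·6 + 3·8 − t| / √13 = 5
|t − (36)| = 5√13.

t = 36 ± 5√13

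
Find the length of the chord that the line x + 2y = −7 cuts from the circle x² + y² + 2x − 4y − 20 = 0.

2√5

From the line, y = (−7 − x)/2. Substituting:
5x² + 30x + 25 = 0  ⟹  x² + 6x + 5 = 0
x = −1 or x = −5, giving (−1, −3) and (−5, −1).
|(−1, −3) − (−5, −1)| = √((4)² + (−2)²) = 2√5.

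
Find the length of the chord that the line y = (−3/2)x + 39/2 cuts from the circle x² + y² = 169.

Substitute y = (39 − 3x)/2:
13x² − 234x + 845 = 0  ⟹  x² − 18x + 65 = 0
x = 13 or x = 5, giving (13, 0) and (5, 12).
|(13, 0) − (5, 12)| = √((8)² + (−12)²) = 4√13.

4√13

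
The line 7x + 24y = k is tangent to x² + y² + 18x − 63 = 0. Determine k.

k = −363 or k = 237

Tangency holds when the distance from the centre (−9, 0) to the line equals the radius 12:
|7·(−9) + 24·0 − k| / √625 = 12
|k − (−63)| = 12·25, so k = 237 or k = −363.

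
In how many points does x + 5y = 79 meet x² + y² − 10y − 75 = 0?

Substituting the line into the circle gives 26x² − 108x + 416 = 0.
Discriminant = (−108)² − 4·26·(416) = −31600 < 0.
No real roots: the line does not meet the circle.

0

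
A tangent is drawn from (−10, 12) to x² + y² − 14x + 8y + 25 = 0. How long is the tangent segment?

√505

With centre O = (7, −4), |OP|² = 545 and r² = 40.
Power of the point: PT² = |PO|² − r² = 505, so PT = √505.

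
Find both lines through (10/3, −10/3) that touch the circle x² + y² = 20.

Write the tangent as mx − y + (−10/3 − m·(10/3)) = 0 and set its distance from the centre to 2√5:
[m·(−10/3) − (10/3)]² = 20(m² + 1)
2m² − 5m + 2 = 0, so m = 2 or m = 1/2.
With m = 2: 2x − y = 10. With m = 1/2: x − 2y = 10.

2x − y = 10 and x − 2y = 10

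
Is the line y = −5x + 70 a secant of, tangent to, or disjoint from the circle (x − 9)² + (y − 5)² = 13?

Substituting the line into the circle gives 26x² − 668x + 4293 = 0.
Δ = 446224 − 446472 = −248.
No real roots: the line does not meet the circle.

disjoint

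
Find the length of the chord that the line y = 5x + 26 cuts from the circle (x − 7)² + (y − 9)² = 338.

Express y = 5x + 26 and substitute into the circle:
26x² + 156x = 0  ⟹  x² + 6x = 0
x = 0 or x = −6, giving (0, 26) and (−6, −4).
Chord length = distance between (0, 26) and (−6, −4) = √936 = 6√26.

6√26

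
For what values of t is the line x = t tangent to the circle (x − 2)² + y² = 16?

t = −2 or t = 6

Tangency holds when the distance from the centre (2, 0) to the line equals the radius 4:
|1·2 + 0·0 − t| / √1 = 4
|t − (2)| = 4, so t = 6 or t = −2.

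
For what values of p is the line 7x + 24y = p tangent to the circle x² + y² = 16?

For a tangent, require d(centre, line) = r = 4.
|7·0 + 24·0 − p| / √625 = 4
|p| = 4·25, so p = 100 or p = −100.

p = −100 or p = 100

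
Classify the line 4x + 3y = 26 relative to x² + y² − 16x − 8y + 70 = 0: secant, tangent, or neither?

d² = (4·8 + 3·4 − (26))²/25 = 324/25; r² = 10.
Since d² > r², the line lies outside the circle.

neither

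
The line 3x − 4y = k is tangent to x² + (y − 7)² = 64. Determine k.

k = −68 or k = 12

For a tangent, require d(centre, line) = r = 8.
|3·0 − 4·7 − k| / √25 = 8
|k − (−28)| = 8·5, so k = 12 or k = −68.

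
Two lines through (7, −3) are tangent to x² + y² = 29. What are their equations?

2x − 5y = 29 and 5x + 2y = 29

Write the tangent as mx − y + (−3 − m·(7)) = 0 and set its distance from the centre to √29:
[m·(−7) − (3)]² = 29(m² + 1)
10m² + 21m − 10 = 0, so m = 2/5 or m = −5/2.
With m = 2/5: 2x − 5y = 29. With m = −5/2: 5x + 2y = 29.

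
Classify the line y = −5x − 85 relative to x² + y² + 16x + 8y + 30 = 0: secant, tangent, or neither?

Centre (−8, −4), r² = 50. Distance² from centre to line = (41)²/26 = 1681/26.
Since d² > r², the line lies outside the circle.

neither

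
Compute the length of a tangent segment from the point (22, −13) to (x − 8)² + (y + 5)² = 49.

The centre is (8, −5) and r = 7. The square of the distance from P to the centre is 196 + 64 = 260.
By the tangent–radius right angle, tangent length = √(|PO|² − r²) = √211.

√211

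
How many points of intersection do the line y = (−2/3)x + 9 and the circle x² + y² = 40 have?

0

d² = (2·0 + 3·0 − (27))²/13 = 729/13; r² = 40.
Since d² > r², the line lies outside the circle.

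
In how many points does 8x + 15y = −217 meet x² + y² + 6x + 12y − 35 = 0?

d² = (8·(−3) + 15·(−6) − (−217))²/289 = 10609/289; r² = 80.
Since d² < r², the line cuts the circle twice.

2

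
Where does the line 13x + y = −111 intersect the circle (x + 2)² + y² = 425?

Substitute y = −13x − 111:
170x² + 2890x + 11900 = 0  ⟹  x² + 17x + 70 = 0
x = −7 or x = −10, giving (−7, −20) and (−10, 19).

(−10, 19) and (−7, −20)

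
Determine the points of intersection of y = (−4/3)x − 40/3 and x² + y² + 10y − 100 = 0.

Substitute y = (−40 − 4x)/3:
25x² + 200x − 500 = 0  ⟹  x² + 8x − 20 = 0
x = 2 or x = −10, giving (2, −16) and (−10, 0).

(−10, 0) and (2, −16)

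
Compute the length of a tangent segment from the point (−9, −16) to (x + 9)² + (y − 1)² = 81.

4√13

Centre (−9, 1), r² = 81. |PO|² = (0)² + (−17)² = 289.
By the tangent–radius right angle, tangent length = √(|PO|² − r²) = √208 = 4√13.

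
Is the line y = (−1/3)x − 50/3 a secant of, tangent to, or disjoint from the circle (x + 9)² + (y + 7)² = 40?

d² = (1·(−9) + 3·(−7) − (−50))²/10 = 40; r² = 40.
Since d² = r², the line is tangent.

tangent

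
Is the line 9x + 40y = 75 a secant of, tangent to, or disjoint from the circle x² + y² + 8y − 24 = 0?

secant

Substituting the line into the circle gives 1681x² − 4230x − 8775 = 0.
Δ = 17892900 − (−59003100) = 76896000.
Two real roots: the line is a secant.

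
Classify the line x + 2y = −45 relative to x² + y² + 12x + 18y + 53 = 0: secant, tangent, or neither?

Substituting the line into the circle gives 5x² + 102x + 617 = 0.
Δ = 10404 − 12340 = −1936.
No real roots: the line does not meet the circle.

neither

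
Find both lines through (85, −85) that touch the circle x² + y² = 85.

6x + 7y = −85 and 7x + 6y = 85

Write the tangent as mx − y + (−85 − m·(85)) = 0 and set its distance from the centre to √85:
[m·(−85) − (85)]² = 85(m² + 1)
42m² + 85m + 42 = 0, so m = −6/7 or m = −7/6.
Through (85, −85) these give 6x + 7y = −85 and 7x + 6y = 85.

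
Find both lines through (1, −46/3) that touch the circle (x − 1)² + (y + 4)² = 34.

Write the tangent as mx − y + (−46/3 − m·(1)) = 0 and set its distance from the centre to √34:
(0m − (34/3))² = 34(m² + 1)
9m² − 25 = 0, so m = −5/3 or m = 5/3.
Through (1, −46/3) these give 5x + 3y = −41 and 5x − 3y = 51.

5x + 3y = −41 and 5x − 3y = 51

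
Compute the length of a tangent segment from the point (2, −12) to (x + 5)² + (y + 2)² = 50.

3√11

Centre (−5, −2), r² = 50. |PO|² = (7)² + (−10)² = 149.
By the tangent–radius right angle, tangent length = √(|PO|² − r²) = √99 = 3√11.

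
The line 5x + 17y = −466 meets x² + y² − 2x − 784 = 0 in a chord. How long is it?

√314

Express y = (−466 − 5x)/17 and substitute into the circle:
314x² + 4082x − 9420 = 0  ⟹  x² + 13x − 30 = 0
x = 2 or x = −15, giving (2, −28) and (−15, −23).
Chord length = distance between (2, −28) and (−15, −23) = √314 = √314.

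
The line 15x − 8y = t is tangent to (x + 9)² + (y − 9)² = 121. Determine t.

t = −394 or t = −20

The line touches the circle iff its distance from (−9, 9) is 11:
|15·(−9) − 8·9 − t| / √289 = 11
|t − (−207)| = 11·17, so t = −20 or t = −394.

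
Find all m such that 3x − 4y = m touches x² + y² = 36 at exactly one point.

Tangency holds when the distance from the centre (0, 0) to the line equals the radius 6:
|3·0 − 4·0 − m| / √25 = 6
|m| = 6·5, so m = 30 or m = −30.

m = −30 or m = 30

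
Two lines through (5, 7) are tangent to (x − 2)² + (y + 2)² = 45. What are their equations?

A line y − (7) = m(x − (5)) is tangent when its distance from (2, −2) is 3√5:
[m·(−3) − (−9)]² = 45(m² + 1)
2m² + 3m − 2 = 0, so m = 1/2 or m = −2.
With m = 1/2: x − 2y = −9. With m = −2: 2x + y = 17.

x − 2y = −9 and 2x + y = 17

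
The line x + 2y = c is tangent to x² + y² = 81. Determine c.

For a tangent, require d(centre, line) = r = 9.
|1·0 + 2·0 − c| / √5 = 9
|c| = 9√5.

c = ±9√5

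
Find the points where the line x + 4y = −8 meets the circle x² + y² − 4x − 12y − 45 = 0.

Substitute y = (−8 − x)/4:
17x² − 272 = 0  ⟹  x² − 16 = 0
x = 4 or x = −4, giving (4, −3) and (−4, −1).

(−4, −1) and (4, −3)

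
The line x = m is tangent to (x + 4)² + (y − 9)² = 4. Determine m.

Tangency holds when the distance from the centre (−4, 9) to the line equals the radius 2:
|1·(−4) + 0·9 − m| / √1 = 2
|m − (−4)| = 2, so m = −2 or m = −6.

m = −6 or m = −2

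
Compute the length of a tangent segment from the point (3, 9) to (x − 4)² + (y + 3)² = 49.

The centre is (4, −3) and r = 7. The square of the distance from P to the centre is 1 + 144 = 145.
Power of the point: PT² = |PO|² − r² = 96, so PT = 4√6.

4√6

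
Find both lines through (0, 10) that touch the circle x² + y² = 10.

A line y − (10) = m(x − (0)) is tangent when its distance from (0, 0) is √10:
(0m − (−10))² = 10(m² + 1)
m² − 9 = 0, so m = 3 or m = −3.
With m = 3: 3x − y = −10. With m = −3: 3x + y = 10.

3x − y = −10 and 3x + y = 10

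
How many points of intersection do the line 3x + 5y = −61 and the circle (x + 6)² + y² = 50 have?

Substituting the line into the circle gives 34x² + 666x + 3371 = 0.
Δ = 443556 − 458456 = −14900.
No real roots: the line does not meet the circle.

0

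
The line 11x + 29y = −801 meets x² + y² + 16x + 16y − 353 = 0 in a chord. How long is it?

Centre (−8, −8), r² = 481. Perpendicular distance d from centre to line = |481| / √962 = 481/√962.
Half the chord is √(r² − d²) = √(481/2), so the full chord is √962.

√962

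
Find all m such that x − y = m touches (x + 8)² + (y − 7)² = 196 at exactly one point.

Tangency holds when the distance from the centre (−8, 7) to the line equals the radius 14:
|1·(−8) − 1·7 − m| / √2 = 14
|m − (−15)| = 14√2.

m = −15 ± 14√2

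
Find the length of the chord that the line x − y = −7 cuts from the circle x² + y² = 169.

17√2

Centre (0, 0), r² = 169. Perpendicular distance d from centre to line = |7| / √2 = 7/√2.
Half the chord is √(r² − d²) = √(289/2), so the full chord is 17√2.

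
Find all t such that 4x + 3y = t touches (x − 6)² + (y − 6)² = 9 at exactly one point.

t = 27 or t = 57

The line touches the circle iff its distance from (6, 6) is 3:
|4·6 + 3·6 − t| / √25 = 3
|t − (42)| = 3·5, so t = 57 or t = 27.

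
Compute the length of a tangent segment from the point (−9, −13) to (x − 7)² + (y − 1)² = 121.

The centre is (7, 1) and r = 11. The square of the distance from P to the centre is 256 + 196 = 452.
Power of the point: PT² = |PO|² − r² = 331, so PT = √331.

√331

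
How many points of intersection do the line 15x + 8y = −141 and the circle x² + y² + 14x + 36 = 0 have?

2

Substituting the line into the circle gives 289x² + 5126x + 22185 = 0.
Discriminant = (5126)² − 4·289·(22185) = 630016 > 0.
Two real roots: the line is a secant.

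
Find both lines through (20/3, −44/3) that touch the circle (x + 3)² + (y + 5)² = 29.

2x + 5y = −60 and 5x + 2y = 4

Let a tangent through (20/3, −44/3) have slope m. Its distance from (−3, −5) must equal √29:
[m·(−29/3) − (29/3)]² = 29(m² + 1)
10m² + 29m + 10 = 0, so m = −2/5 or m = −5/2.
Through (20/3, −44/3) these give 2x + 5y = −60 and 5x + 2y = 4.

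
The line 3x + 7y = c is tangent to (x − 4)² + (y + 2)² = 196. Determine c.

Tangency holds when the distance from the centre (4, −2) to the line equals the radius 14:
|3·4 + 7·(−2) − c| / √58 = 14
|c − (−2)| = 14√58.

c = −2 ± 14√58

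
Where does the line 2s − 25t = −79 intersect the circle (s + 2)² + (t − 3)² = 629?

(−27, 1) and (23, 5)

From the line, t = (79 + 2s)/25. Substituting:
629s² + 2516s − 390609 = 0  ⟹  s² + 4s − 621 = 0
s = 23 or s = −27, giving (23, 5) and (−27, 1).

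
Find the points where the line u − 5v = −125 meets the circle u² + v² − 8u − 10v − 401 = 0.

(−5, 24) and (5, 26)

From the line, v = (125 + u)/5. Substituting:
26u² − 650 = 0  ⟹  u² − 25 = 0
u = 5 or u = −5, giving (5, 26) and (−5, 24).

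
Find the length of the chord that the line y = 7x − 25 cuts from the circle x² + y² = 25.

Centre (0, 0), r² = 25. Perpendicular distance d from centre to line = |−25| / √50 = 25/√50.
Chord = 2√(r² − d²) = 2·√(25/2) = 5√2.

5√2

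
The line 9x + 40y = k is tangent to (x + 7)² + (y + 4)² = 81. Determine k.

The line touches the circle iff its distance from (−7, −4) is 9:
|9·(−7) + 40·(−4) − k| / √1681 = 9
|k − (−223)| = 9·41, so k = 146 or k = −592.

k = −592 or k = 146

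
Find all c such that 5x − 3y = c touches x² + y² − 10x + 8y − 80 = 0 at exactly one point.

The line touches the circle iff its distance from (5, −4) is 11:
|5·5 − 3·(−4) − c| / √34 = 11
|c − (37)| = 11√34.

c = 37 ± 11√34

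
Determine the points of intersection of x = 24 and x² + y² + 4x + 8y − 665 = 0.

(24, −7) and (24, −1)

The line gives x = 24. Substituting into the circle:
y² + 8y + 7 = 0
y = −1 or y = −7, giving (24, −1) and (24, −7).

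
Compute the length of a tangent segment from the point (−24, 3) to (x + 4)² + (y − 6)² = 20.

With centre O = (−4, 6), |OP|² = 409 and r² = 20.
By the tangent–radius right angle, tangent length = √(|PO|² − r²) = √389.

√389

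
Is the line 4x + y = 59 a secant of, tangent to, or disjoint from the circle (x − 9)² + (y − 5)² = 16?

d² = (4·9 + 1·5 − (59))²/17 = 324/17; r² = 16.
Since d² > r², the line lies outside the circle.

disjoint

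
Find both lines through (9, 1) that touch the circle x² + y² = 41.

4x + 5y = 41 and 5x − 4y = 41

A line y − (1) = m(x − (9)) is tangent when its distance from (0, 0) is √41:
(−9m − (−1))² = 41(m² + 1)
20m² − 9m − 20 = 0, so m = −4/5 or m = 5/4.
With m = −4/5: 4x + 5y = 41. With m = 5/4: 5x − 4y = 41.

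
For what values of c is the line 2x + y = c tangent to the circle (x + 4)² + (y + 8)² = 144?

c = −16 ± 12√5

For a tangent, require d(centre, line) = r = 12.
|2·(−4) + 1·(−8) − c| / √5 = 12
|c − (−16)| = 12√5.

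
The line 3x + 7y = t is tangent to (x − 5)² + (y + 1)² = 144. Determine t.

Tangency holds when the distance from the centre (5, −1) to the line equals the radius 12:
|3·5 + 7·(−1) − t| / √58 = 12
|t − (8)| = 12√58.

t = 8 ± 12√58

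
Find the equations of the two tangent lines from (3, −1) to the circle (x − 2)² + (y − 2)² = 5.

Let a tangent through (3, −1) have slope m. Its distance from (2, 2) must equal √5:
(−1m − (3))² = 5(m² + 1)
2m² − 3m − 2 = 0, so m = −1/2 or m = 2.
Through (3, −1) these give x + 2y = 1 and 2x − y = 7.

x + 2y = 1 and 2x − y = 7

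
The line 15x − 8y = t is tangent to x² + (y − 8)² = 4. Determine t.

t = −98 or t = −30

Tangency holds when the distance from the centre (0, 8) to the line equals the radius 2:
|15·0 − 8·8 − t| / √289 = 2
|t − (−64)| = 2·17, so t = −30 or t = −98.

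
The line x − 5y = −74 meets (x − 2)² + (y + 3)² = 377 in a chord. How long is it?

3√26

Centre (2, −3), r² = 377. Perpendicular distance d from centre to line = |91| / √26 = 91/√26.
Chord = 2√(r² − d²) = 2·√(117/2) = 3√26.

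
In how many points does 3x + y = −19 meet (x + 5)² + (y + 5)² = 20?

Substituting the line into the circle gives 10x² + 94x + 201 = 0.
Δ = 8836 − 8040 = 796.
Two real roots: the line is a secant.

2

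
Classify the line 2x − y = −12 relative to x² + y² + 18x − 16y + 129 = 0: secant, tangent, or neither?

neither

Centre (−9, 8), r² = 16. Distance² from centre to line = (−14)²/5 = 196/5.
Since d² > r², the line lies outside the circle.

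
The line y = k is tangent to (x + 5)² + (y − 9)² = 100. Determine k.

k = −1 or k = 19

Tangency holds when the distance from the centre (−5, 9) to the line equals the radius 10:
|0·(−5) + 1·9 − k| / √1 = 10
|k − (9)| = 10, so k = 19 or k = −1.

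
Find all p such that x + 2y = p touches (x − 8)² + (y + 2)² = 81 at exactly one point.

Tangency holds when the distance from the centre (8, −2) to the line equals the radius 9:
|1·8 + 2·(−2) − p| / √5 = 9
|p − (4)| = 9√5.

p = 4 ± 9√5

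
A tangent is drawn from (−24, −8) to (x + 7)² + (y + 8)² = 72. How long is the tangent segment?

With centre O = (−7, −8), |OP|² = 289 and r² = 72.
By the tangent–radius right angle, tangent length = √(|PO|² − r²) = √217.

√217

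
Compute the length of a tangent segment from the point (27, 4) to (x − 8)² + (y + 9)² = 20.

With centre O = (8, −9), |OP|² = 530 and r² = 20.
Power of the point: PT² = |PO|² − r² = 510, so PT = √510.

√510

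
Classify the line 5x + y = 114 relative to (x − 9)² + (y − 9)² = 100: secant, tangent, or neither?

d² = (5·9 + 1·9 − (114))²/26 = 1800/13; r² = 100.
Since d² > r², the line lies outside the circle.

neither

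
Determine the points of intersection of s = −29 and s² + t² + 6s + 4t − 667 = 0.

The line gives s = −29. Substituting into the circle:
t² + 4t = 0
t = 0 or t = −4, giving (−29, 0) and (−29, −4).

(−29, −4) and (−29, 0)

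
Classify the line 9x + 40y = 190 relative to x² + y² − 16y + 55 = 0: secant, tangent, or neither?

Substituting the line into the circle gives 1681x² + 2340x + 2500 = 0.
Δ = 5475600 − 16810000 = −11334400.
No real roots: the line does not meet the circle.

neither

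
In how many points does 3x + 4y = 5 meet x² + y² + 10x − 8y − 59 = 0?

Centre (−5, 4), r² = 100. Distance² from centre to line = (−4)²/25 = 16/25.
Since d² < r², the line cuts the circle twice.

2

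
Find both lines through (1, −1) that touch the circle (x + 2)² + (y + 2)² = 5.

x + 2y = −1 and 2x − y = 3

Let a tangent through (1, −1) have slope m. Its distance from (−2, −2) must equal √5:
[m·(−3) − (−1)]² = 5(m² + 1)
2m² − 3m − 2 = 0, so m = −1/2 or m = 2.
With m = −1/2: x + 2y = −1. With m = 2: 2x − y = 3.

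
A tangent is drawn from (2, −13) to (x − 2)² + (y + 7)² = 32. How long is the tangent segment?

2

The centre is (2, −7) and r = 4√2. The square of the distance from P to the centre is 0 + 36 = 36.
Power of the point: PT² = |PO|² − r² = 4, so PT = 2.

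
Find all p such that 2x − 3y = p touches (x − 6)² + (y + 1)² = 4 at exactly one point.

p = 15 ± 2√13

The line touches the circle iff its distance from (6, −1) is 2:
|2·6 − 3·(−1) − p| / √13 = 2
|p − (15)| = 2√13.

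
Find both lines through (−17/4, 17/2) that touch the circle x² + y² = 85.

A line y − (17/2) = m(x − (−17/4)) is tangent when its distance from (0, 0) is √85:
[m·(17/4) − (−17/2)]² = 85(m² + 1)
63m² − 68m + 12 = 0, so m = 6/7 or m = 2/9.
With m = 6/7: 6x − 7y = −85. With m = 2/9: 2x − 9y = −85.

6x − 7y = −85 and 2x − 9y = −85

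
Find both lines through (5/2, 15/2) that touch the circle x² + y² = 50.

Write the tangent as mx − y + (15/2 − m·(5/2)) = 0 and set its distance from the centre to 5√2:
[m·(−5/2) − (−15/2)]² = 50(m² + 1)
7m² + 6m − 1 = 0, so m = 1/7 or m = −1.
Through (5/2, 15/2) these give x − 7y = −50 and x + y = 10.

x − 7y = −50 and x + y = 10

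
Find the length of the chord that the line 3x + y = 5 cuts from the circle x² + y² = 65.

5√10

Centre (0, 0), r² = 65. Perpendicular distance d from centre to line = |−5| / √10 = 5/√10.
Chord = 2√(r² − d²) = 2·√(125/2) = 5√10.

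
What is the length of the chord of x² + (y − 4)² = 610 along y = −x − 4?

Express y = −x − 4 and substitute into the circle:
2x² + 16x − 546 = 0  ⟹  x² + 8x − 273 = 0
x = 13 or x = −21, giving (13, −17) and (−21, 17).
Chord length = distance between (13, −17) and (−21, 17) = √2312 = 34√2.

34√2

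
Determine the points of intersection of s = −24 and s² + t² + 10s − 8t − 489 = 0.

The line gives s = −24. Substituting into the circle:
t² − 8t − 153 = 0
t = 17 or t = −9, giving (−24, 17) and (−24, −9).

(−24, −9) and (−24, 17)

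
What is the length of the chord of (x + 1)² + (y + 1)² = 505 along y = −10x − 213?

Express y = −10x − 213 and substitute into the circle:
101x² + 4242x + 44440 = 0  ⟹  x² + 42x + 440 = 0
x = −20 or x = −22, giving (−20, −13) and (−22, 7).
Chord length = distance between (−20, −13) and (−22, 7) = √404 = 2√101.

2√101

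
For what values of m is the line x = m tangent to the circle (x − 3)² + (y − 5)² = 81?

Tangency holds when the distance from the centre (3, 5) to the line equals the radius 9:
|1·3 + 0·5 − m| / √1 = 9
|m − (3)| = 9, so m = 12 or m = −6.

m = −6 or m = 12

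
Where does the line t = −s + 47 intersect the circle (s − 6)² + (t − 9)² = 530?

(19, 28) and (25, 22)

Substitute t = −s + 47:
2s² − 88s + 950 = 0  ⟹  s² − 44s + 475 = 0
s = 25 or s = 19, giving (25, 22) and (19, 28).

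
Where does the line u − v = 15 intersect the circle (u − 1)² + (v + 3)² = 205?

(−2, −17) and (15, 0)

Substitute v = u − 15:
2u² − 26u − 60 = 0  ⟹  u² − 13u − 30 = 0
u = 15 or u = −2, giving (15, 0) and (−2, −17).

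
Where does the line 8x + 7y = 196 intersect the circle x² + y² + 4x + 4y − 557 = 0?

(7, 20) and (21, 4)

Express y = (196 − 8x)/7 and substitute into the circle:
113x² − 3164x + 16611 = 0  ⟹  x² − 28x + 147 = 0
x = 21 or x = 7, giving (21, 4) and (7, 20).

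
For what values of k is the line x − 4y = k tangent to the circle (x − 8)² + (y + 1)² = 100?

For a tangent, require d(centre, line) = r = 10.
|1·8 − 4·(−1) − k| / √17 = 10
|k − (12)| = 10√17.

k = 12 ± 10√17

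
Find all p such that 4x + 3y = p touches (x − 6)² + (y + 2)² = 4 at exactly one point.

Tangency holds when the distance from the centre (6, −2) to the line equals the radius 2:
|4·6 + 3·(−2) − p| / √25 = 2
|p − (18)| = 2·5, so p = 28 or p = 8.

p = 8 or p = 28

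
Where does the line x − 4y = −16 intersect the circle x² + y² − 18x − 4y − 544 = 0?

Substitute y = (16 + x)/4:
17x² − 272x − 8704 = 0  ⟹  x² − 16x − 512 = 0
x = 32 or x = −16, giving (32, 12) and (−16, 0).

(−16, 0) and (32, 12)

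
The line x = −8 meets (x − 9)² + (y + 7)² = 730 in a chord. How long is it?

42

The line gives x = −8. Substituting into the circle:
y² + 14y − 392 = 0
y = 14 or y = −28, giving (−8, 14) and (−8, −28).
Chord length = distance between (−8, 14) and (−8, −28) = √1764 = 42.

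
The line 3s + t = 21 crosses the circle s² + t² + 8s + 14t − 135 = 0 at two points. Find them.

From the line, t = −3s + 21. Substituting:
10s² − 160s + 600 = 0  ⟹  s² − 16s + 60 = 0
s = 10 or s = 6, giving (10, −9) and (6, 3).

(6, 3) and (10, −9)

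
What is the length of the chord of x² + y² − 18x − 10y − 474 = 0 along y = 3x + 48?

6√10

Centre (9, 5), r² = 580. Perpendicular distance d from centre to line = |70| / √10 = 70/√10.
Half the chord is √(r² − d²) = √(90), so the full chord is 6√10.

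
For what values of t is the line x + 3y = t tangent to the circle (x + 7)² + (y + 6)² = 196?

For a tangent, require d(centre, line) = r = 14.
|1·(−7) + 3·(−6) − t| / √10 = 14
|t − (−25)| = 14√10.

t = −25 ± 14√10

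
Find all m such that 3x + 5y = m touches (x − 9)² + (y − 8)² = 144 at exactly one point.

Tangency holds when the distance from the centre (9, 8) to the line equals the radius 12:
|3·9 + 5·8 − m| / √34 = 12
|m − (67)| = 12√34.

m = 67 ± 12√34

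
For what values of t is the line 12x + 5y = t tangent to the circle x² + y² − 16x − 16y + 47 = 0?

For a tangent, require d(centre, line) = r = 9.
|12·8 + 5·8 − t| / √169 = 9
|t − (136)| = 9·13, so t = 253 or t = 19.

t = 19 or t = 253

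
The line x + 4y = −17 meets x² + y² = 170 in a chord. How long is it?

6√17

From the line, y = (−17 − x)/4. Substituting:
17x² + 34x − 2431 = 0  ⟹  x² + 2x − 143 = 0
x = 11 or x = −13, giving (11, −7) and (−13, −1).
|(11, −7) − (−13, −1)| = √((24)² + (−6)²) = 6√17.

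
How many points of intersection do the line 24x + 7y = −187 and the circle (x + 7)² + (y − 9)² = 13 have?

Substituting the line into the circle gives 625x² + 12686x + 64264 = 0.
Discriminant = (12686)² − 4·625·(64264) = 274596 > 0.
Two real roots: the line is a secant.

2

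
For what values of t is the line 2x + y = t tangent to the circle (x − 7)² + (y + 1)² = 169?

Tangency holds when the distance from the centre (7, −1) to the line equals the radius 13:
|2·7 + 1·(−1) − t| / √5 = 13
|t − (13)| = 13√5.

t = 13 ± 13√5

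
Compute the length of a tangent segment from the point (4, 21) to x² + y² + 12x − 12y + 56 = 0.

With centre O = (−6, 6), |OP|² = 325 and r² = 16.
Power of the point: PT² = |PO|² − r² = 309, so PT = √309.

√309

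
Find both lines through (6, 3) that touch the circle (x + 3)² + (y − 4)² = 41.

4x − 5y = 9 and 5x + 4y = 42

Let a tangent through (6, 3) have slope m. Its distance from (−3, 4) must equal √41:
(−9m − (1))² = 41(m² + 1)
20m² + 9m − 20 = 0, so m = 4/5 or m = −5/4.
With m = 4/5: 4x − 5y = 9. With m = −5/4: 5x + 4y = 42.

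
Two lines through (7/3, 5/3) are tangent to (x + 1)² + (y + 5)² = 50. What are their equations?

x + 7y = 14 and x + y = 4

Let a tangent through (7/3, 5/3) have slope m. Its distance from (−1, −5) must equal 5√2:
[m·(−10/3) − (−20/3)]² = 50(m² + 1)
7m² + 8m + 1 = 0, so m = −1/7 or m = −1.
With m = −1/7: x + 7y = 14. With m = −1: x + y = 4.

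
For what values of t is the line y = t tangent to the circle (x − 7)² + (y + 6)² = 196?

For a tangent, require d(centre, line) = r = 14.
|0·7 + 1·(−6) − t| / √1 = 14
|t − (−6)| = 14, so t = 8 or t = −20.

t = −20 or t = 8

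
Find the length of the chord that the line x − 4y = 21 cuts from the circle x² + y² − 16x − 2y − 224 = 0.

The distance from (8, 1) to the line is 17/√17, and r² = 289.
Half the chord is √(r² − d²) = √(272), so the full chord is 8√17.

8√17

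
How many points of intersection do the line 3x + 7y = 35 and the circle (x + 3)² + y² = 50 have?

2

Centre (−3, 0), r² = 50. Distance² from centre to line = (−44)²/58 = 968/29.
Since d² < r², the line cuts the circle twice.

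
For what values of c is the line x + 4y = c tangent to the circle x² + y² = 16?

c = ±4√17

Tangency holds when the distance from the centre (0, 0) to the line equals the radius 4:
|1·0 + 4·0 − c| / √17 = 4
|c| = 4√17.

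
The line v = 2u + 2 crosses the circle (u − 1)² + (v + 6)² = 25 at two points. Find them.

Substitute v = 2u + 2:
5u² + 30u + 40 = 0  ⟹  u² + 6u + 8 = 0
u = −2 or u = −4, giving (−2, −2) and (−4, −6).

(−4, −6) and (−2, −2)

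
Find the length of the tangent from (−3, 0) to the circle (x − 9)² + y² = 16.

The centre is (9, 0) and r = 4. The square of the distance from P to the centre is 144 + 0 = 144.
The tangent meets the radius at right angles, so tangent² = |PO|² − r² = 144 − 16 = 128.

8√2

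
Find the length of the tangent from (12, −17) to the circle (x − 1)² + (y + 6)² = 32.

√210

With centre O = (1, −6), |OP|² = 242 and r² = 32.
By the tangent–radius right angle, tangent length = √(|PO|² − r²) = √210.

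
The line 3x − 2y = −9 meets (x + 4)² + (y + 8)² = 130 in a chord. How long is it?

6√13

Express y = (9 + 3x)/2 and substitute into the circle:
13x² + 182x + 169 = 0  ⟹  x² + 14x + 13 = 0
x = −1 or x = −13, giving (−1, 3) and (−13, −15).
Chord length = distance between (−1, 3) and (−13, −15) = √468 = 6√13.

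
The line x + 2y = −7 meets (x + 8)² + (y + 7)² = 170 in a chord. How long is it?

10√5

Express y = (−7 − x)/2 and substitute into the circle:
5x² + 50x − 375 = 0  ⟹  x² + 10x − 75 = 0
x = 5 or x = −15, giving (5, −6) and (−15, 4).
|(5, −6) − (−15, 4)| = √((20)² + (−10)²) = 10√5.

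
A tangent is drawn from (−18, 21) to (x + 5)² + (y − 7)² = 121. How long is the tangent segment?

2√61

With centre O = (−5, 7), |OP|² = 365 and r² = 121.
By the tangent–radius right angle, tangent length = √(|PO|² − r²) = √244 = 2√61.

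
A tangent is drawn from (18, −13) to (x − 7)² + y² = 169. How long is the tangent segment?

11

With centre O = (7, 0), |OP|² = 290 and r² = 169.
The tangent meets the radius at right angles, so tangent² = |PO|² − r² = 290 − 169 = 121.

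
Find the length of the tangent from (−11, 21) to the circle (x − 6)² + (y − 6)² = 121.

√393

With centre O = (6, 6), |OP|² = 514 and r² = 121.
The tangent meets the radius at right angles, so tangent² = |PO|² − r² = 514 − 121 = 393.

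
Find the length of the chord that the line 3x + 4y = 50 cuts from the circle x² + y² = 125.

Centre (0, 0), r² = 125. Perpendicular distance d from centre to line = |−50| / √25 = 50/√25.
Half the chord is √(r² − d²) = √(25), so the full chord is 10.

10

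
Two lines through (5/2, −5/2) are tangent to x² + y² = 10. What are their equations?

Write the tangent as mx − y + (−5/2 − m·(5/2)) = 0 and set its distance from the centre to √10:
(−5/2m − (5/2))² = 10(m² + 1)
3m² − 10m + 3 = 0, so m = 1/3 or m = 3.
Through (5/2, −5/2) these give x − 3y = 10 and 3x − y = 10.

x − 3y = 10 and 3x − y = 10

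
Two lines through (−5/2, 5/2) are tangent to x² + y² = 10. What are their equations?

x − 3y = −10 and 3x − y = −10

Let a tangent through (−5/2, 5/2) have slope m. Its distance from (0, 0) must equal √10:
[m·(5/2) − (−5/2)]² = 10(m² + 1)
3m² − 10m + 3 = 0, so m = 1/3 or m = 3.
Through (−5/2, 5/2) these give x − 3y = −10 and 3x − y = −10.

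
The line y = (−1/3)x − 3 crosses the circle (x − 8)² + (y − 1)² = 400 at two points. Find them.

(−12, 1) and (24, −11)

From the line, y = (−9 − x)/3. Substituting:
10x² − 120x − 2880 = 0  ⟹  x² − 12x − 288 = 0
x = 24 or x = −12, giving (24, −11) and (−12, 1).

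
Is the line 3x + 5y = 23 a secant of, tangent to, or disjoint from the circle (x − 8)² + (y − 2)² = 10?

secant

Centre (8, 2), r² = 10. Distance² from centre to line = (11)²/34 = 121/34.
Since d² < r², the line cuts the circle twice.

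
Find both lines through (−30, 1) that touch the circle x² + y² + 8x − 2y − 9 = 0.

Write the tangent as mx − y + (1 − m·(−30)) = 0 and set its distance from the centre to √26:
(26m − (0))² = 26(m² + 1)
25m² − 1 = 0, so m = −1/5 or m = 1/5.
With m = −1/5: x + 5y = −25. With m = 1/5: x − 5y = −35.

x + 5y = −25 and x − 5y = −35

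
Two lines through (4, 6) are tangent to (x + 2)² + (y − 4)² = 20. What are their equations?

2x − y = 2 and x + 2y = 16

A line y − (6) = m(x − (4)) is tangent when its distance from (−2, 4) is 2√5:
[m·(−6) − (−2)]² = 20(m² + 1)
2m² − 3m − 2 = 0, so m = 2 or m = −1/2.
Through (4, 6) these give 2x − y = 2 and x + 2y = 16.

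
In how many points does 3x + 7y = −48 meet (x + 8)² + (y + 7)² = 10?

Substituting the line into the circle gives 58x² + 778x + 2647 = 0.
Discriminant = (778)² − 4·58·(2647) = −8820 < 0.
No real roots: the line does not meet the circle.

0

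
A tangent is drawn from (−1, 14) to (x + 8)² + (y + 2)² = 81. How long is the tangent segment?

4√14

With centre O = (−8, −2), |OP|² = 305 and r² = 81.
Power of the point: PT² = |PO|² − r² = 224, so PT = 4√14.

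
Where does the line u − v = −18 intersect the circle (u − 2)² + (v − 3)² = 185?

(−11, 7) and (−2, 16)

Substitute v = u + 18:
2u² + 26u + 44 = 0  ⟹  u² + 13u + 22 = 0
u = −2 or u = −11, giving (−2, 16) and (−11, 7).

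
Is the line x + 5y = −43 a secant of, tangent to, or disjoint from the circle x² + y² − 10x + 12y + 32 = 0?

Substituting the line into the circle gives 26x² − 224x + 69 = 0.
Δ = 50176 − 7176 = 43000.
Two real roots: the line is a secant.

secant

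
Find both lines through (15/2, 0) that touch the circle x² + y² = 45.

Let a tangent through (15/2, 0) have slope m. Its distance from (0, 0) must equal 3√5:
(−15/2m − (0))² = 45(m² + 1)
m² − 4 = 0, so m = 2 or m = −2.
Through (15/2, 0) these give 2x − y = 15 and 2x + y = 15.

2x − y = 15 and 2x + y = 15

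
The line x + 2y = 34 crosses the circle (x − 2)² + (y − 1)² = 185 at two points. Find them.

From the line, y = (34 − x)/2. Substituting:
5x² − 80x + 300 = 0  ⟹  x² − 16x + 60 = 0
x = 10 or x = 6, giving (10, 12) and (6, 14).

(6, 14) and (10, 12)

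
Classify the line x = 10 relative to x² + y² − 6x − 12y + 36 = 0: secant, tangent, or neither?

Substituting the line into the circle gives y² − 12y + 76 = 0.
Discriminant = (−12)² − 4·1·(76) = −160 < 0.
No real roots: the line does not meet the circle.

neither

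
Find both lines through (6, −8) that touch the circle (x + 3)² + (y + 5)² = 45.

Let a tangent through (6, −8) have slope m. Its distance from (−3, −5) must equal 3√5:
(−9m − (3))² = 45(m² + 1)
2m² + 3m − 2 = 0, so m = 1/2 or m = −2.
Through (6, −8) these give x − 2y = 22 and 2x + y = 4.

x − 2y = 22 and 2x + y = 4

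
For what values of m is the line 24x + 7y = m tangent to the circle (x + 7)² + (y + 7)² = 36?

m = −367 or m = −67

For a tangent, require d(centre, line) = r = 6.
|24·(−7) + 7·(−7) − m| / √625 = 6
|m − (−217)| = 6·25, so m = −67 or m = −367.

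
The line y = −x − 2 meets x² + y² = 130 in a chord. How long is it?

Substitute y = −x − 2:
2x² + 4x − 126 = 0  ⟹  x² + 2x − 63 = 0
x = 7 or x = −9, giving (7, −9) and (−9, 7).
Chord length = distance between (7, −9) and (−9, 7) = √512 = 16√2.

16√2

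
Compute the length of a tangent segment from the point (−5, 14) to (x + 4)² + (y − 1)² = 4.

Centre (−4, 1), r² = 4. |PO|² = (−1)² + (13)² = 170.
By the tangent–radius right angle, tangent length = √(|PO|² − r²) = √166.

√166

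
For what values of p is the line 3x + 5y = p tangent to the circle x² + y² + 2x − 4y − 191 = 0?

For a tangent, require d(centre, line) = r = 14.
|3·(−1) + 5·2 − p| / √34 = 14
|p − (7)| = 14√34.

p = 7 ± 14√34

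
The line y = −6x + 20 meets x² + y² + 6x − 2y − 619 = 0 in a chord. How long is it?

8√37

Substitute y = −6x + 20:
37x² − 222x − 259 = 0  ⟹  x² − 6x − 7 = 0
x = 7 or x = −1, giving (7, −22) and (−1, 26).
Chord length = distance between (7, −22) and (−1, 26) = √2368 = 8√37.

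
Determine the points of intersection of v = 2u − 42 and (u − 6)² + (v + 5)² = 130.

(15, −12) and (17, −8)

Substitute v = 2u − 42:
5u² − 160u + 1275 = 0  ⟹  u² − 32u + 255 = 0
u = 17 or u = 15, giving (17, −8) and (15, −12).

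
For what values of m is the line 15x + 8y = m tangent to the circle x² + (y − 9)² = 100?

Tangency holds when the distance from the centre (0, 9) to the line equals the radius 10:
|15·0 + 8·9 − m| / √289 = 10
|m − (72)| = 10·17, so m = 242 or m = −98.

m = −98 or m = 242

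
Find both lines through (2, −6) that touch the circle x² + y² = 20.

Write the tangent as mx − y + (−6 − m·(2)) = 0 and set its distance from the centre to 2√5:
(−2m − (6))² = 20(m² + 1)
2m² − 3m − 2 = 0, so m = −1/2 or m = 2.
Through (2, −6) these give x + 2y = −10 and 2x − y = 10.

x + 2y = −10 and 2x − y = 10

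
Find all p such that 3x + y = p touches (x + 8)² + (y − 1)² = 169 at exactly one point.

Tangency holds when the distance from the centre (−8, 1) to the line equals the radius 13:
|3·(−8) + 1·1 − p| / √10 = 13
|p − (−23)| = 13√10.

p = −23 ± 13√10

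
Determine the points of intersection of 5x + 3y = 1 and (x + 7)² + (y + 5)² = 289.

(−7, 12) and (8, −13)

From the line, y = (1 − 5x)/3. Substituting:
34x² − 34x − 1904 = 0  ⟹  x² − x − 56 = 0
x = 8 or x = −7, giving (8, −13) and (−7, 12).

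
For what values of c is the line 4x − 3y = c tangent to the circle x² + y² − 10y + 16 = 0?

c = −30 or c = 0

The line touches the circle iff its distance from (0, 5) is 3:
|4·0 − 3·5 − c| / √25 = 3
|c − (−15)| = 3·5, so c = 0 or c = −30.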